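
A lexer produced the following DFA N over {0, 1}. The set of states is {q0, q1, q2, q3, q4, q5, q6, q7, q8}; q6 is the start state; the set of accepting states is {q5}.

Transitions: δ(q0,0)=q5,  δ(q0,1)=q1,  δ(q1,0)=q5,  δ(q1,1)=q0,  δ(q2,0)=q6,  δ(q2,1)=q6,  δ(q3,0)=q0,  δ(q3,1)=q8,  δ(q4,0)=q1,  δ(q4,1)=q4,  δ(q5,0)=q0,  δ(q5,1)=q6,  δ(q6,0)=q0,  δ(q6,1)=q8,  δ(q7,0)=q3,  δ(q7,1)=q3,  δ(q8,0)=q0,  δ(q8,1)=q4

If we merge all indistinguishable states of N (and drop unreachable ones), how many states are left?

Reachable states from the start: {q0,q1,q4,q5,q6,q8}. Unreachable: {q2,q3,q7} — drop them.
P0 = {q5} | {q0,q1,q4,q6,q8}.
Refine {q0,q1,q4,q6,q8} on symbol 0: members go to different blocks, giving {q4,q6,q8} and {q0,q1}.
Stable partition: {q5} | {q4,q6,q8} | {q0,q1} — 3 equivalence classes.

3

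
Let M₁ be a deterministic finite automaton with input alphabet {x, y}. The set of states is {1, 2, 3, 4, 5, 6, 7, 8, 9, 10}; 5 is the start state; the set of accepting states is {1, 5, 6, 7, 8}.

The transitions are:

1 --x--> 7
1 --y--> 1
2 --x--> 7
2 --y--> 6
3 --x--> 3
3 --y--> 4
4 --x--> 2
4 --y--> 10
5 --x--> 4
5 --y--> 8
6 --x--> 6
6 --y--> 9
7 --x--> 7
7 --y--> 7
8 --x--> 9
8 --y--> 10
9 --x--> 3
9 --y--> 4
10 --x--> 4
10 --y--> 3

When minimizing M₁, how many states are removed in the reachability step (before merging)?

Starting at 5 and following transitions, the reachable set is {2, 3, 4, 5, 6, 7, 8, 9, 10}. That leaves 1 unreachable — 1 in total.

1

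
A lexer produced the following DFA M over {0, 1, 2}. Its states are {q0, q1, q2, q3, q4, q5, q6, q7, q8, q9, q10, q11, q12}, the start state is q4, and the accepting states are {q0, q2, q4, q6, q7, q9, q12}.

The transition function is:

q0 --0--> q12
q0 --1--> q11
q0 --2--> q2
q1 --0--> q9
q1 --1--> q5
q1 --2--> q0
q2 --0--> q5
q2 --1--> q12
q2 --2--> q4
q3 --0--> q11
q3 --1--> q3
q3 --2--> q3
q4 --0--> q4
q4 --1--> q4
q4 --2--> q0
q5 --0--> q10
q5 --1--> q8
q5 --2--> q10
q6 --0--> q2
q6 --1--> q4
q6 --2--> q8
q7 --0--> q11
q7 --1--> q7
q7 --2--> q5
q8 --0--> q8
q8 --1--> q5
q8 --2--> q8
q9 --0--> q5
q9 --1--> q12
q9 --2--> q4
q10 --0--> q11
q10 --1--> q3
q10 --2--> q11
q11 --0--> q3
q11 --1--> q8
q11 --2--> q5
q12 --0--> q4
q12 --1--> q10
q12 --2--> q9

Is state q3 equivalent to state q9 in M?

States {q1,q6,q7} cannot be reached from the start state, so discard them.
P0 = {q0,q2,q4,q9,q12} | {q3,q5,q8,q10,q11}.
Split {q0,q2,q4,q9,q12} by δ(·,0) → {q0,q4,q12} and {q2,q9}.
Refine {q0,q4,q12} on symbol 1: members go to different blocks, giving {q0,q12} and {q4}.
On input 0, block {q0,q12} splits into {q0} and {q12}.
Stable partition: {q0} | {q3,q5,q8,q10,q11} | {q2,q9} | {q4} | {q12} — 5 equivalence classes.
q3 and q9 end up in different blocks, so they are distinguishable. For instance, the string 'ε' is accepted from only q9.

No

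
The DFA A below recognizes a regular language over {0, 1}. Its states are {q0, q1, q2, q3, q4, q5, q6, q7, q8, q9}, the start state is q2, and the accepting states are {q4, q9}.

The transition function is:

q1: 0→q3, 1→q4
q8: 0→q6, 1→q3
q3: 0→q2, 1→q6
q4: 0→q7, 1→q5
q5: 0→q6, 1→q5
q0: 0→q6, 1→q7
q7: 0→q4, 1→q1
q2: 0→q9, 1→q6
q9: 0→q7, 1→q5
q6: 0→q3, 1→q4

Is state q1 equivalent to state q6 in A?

Yes

First remove the unreachable states {q0,q8}; 8 states remain.
Start with accepting vs non-accepting: {q4,q9} | {q1,q2,q3,q5,q6,q7}.
Split {q1,q2,q3,q5,q6,q7} by δ(·,0) → {q1,q3,q5,q6} and {q2,q7}.
On input 0, block {q1,q3,q5,q6} splits into {q1,q5,q6} and {q3}.
Refine {q1,q5,q6} on symbol 0: members go to different blocks, giving {q1,q6} and {q5}.
Stable partition: {q4,q9} | {q1,q6} | {q2,q7} | {q3} | {q5} — 5 equivalence classes.
q1 and q6 lie in the same block of the stable partition, so they are equivalent — no string distinguishes them.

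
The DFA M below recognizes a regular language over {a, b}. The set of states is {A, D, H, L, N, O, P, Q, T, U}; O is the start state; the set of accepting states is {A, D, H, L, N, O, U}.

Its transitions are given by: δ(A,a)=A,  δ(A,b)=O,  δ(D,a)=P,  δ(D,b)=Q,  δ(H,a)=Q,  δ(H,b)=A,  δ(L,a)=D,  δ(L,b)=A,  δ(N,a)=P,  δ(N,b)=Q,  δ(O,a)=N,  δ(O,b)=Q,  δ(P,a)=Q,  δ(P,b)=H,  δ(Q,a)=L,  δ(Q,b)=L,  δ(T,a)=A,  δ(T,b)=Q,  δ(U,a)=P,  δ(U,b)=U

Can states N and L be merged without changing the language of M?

No

Reachable states from the start: {A,D,H,L,N,O,P,Q}. Unreachable: {T,U} — drop them.
P0 = {A,D,H,L,N,O} | {P,Q}.
On input a, block {A,D,H,L,N,O} splits into {D,H,N} and {A,L,O}.
On input b, block {D,H,N} splits into {D,N} and {H}.
On input a, block {P,Q} splits into {Q} and {P}.
Split {A,L,O} by δ(·,a) → {L,O} and {A}.
On input b, block {L,O} splits into {O} and {L}.
The partition is now stable with 7 blocks: {D,N} | {Q} | {O} | {H} | {P} | {A} | {L}.
N and L end up in different blocks, so they are distinguishable. For instance, the string 'a' is accepted from only L.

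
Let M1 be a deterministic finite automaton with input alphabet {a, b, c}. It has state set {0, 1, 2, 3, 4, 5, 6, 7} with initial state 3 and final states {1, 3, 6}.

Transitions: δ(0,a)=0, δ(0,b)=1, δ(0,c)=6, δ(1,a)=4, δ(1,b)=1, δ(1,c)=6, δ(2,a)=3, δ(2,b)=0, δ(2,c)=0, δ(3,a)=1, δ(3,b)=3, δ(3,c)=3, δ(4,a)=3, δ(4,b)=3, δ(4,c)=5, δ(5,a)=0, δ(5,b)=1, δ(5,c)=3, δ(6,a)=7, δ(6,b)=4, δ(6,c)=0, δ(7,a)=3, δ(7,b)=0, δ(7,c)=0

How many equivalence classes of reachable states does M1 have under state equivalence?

First remove the unreachable states {2}; 7 states remain.
P0 = {1,3,6} | {0,4,5,7}.
Refine {1,3,6} on symbol a: members go to different blocks, giving {1,6} and {3}.
Refine {1,6} on symbol b: members go to different blocks, giving {1} and {6}.
On input a, block {0,4,5,7} splits into {0,5} and {4,7}.
Split {0,5} by δ(·,c) → {0} and {5}.
Split {4,7} by δ(·,b) → {4} and {7}.
No further refinement is possible. Final partition (7 blocks): {1} | {0} | {3} | {6} | {4} | {5} | {7}.

7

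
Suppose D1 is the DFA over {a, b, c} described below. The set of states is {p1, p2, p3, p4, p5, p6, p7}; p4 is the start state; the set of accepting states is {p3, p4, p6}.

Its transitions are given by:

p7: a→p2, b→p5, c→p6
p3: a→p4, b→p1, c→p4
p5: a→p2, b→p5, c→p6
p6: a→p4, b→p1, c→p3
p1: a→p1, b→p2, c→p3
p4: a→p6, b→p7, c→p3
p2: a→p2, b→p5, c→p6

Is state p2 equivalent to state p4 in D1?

Every state is reachable, so we keep all 7.
P0 = {p3,p4,p6} | {p1,p2,p5,p7}.
No further refinement is possible. Final partition (2 blocks): {p3,p4,p6} | {p1,p2,p5,p7}.
p2 and p4 end up in different blocks, so they are distinguishable. For instance, the string 'ε' is accepted from only p4.

No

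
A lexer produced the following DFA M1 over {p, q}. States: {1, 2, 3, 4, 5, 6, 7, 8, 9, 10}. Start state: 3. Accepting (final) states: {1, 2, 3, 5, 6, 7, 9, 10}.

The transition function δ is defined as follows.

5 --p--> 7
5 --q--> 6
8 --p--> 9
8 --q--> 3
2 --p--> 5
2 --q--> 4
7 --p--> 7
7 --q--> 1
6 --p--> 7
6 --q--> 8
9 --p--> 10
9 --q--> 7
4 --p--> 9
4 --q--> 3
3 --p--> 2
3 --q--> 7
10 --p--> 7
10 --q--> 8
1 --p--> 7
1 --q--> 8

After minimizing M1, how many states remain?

P0 = {1,2,3,5,6,7,9,10} | {4,8}.
On input q, block {1,2,3,5,6,7,9,10} splits into {1,2,6,10} and {3,5,7,9}.
Refine {3,5,7,9} on symbol p: members go to different blocks, giving {3,9} and {5,7}.
Stable partition: {1,2,6,10} | {4,8} | {3,9} | {5,7} — 4 equivalence classes.

4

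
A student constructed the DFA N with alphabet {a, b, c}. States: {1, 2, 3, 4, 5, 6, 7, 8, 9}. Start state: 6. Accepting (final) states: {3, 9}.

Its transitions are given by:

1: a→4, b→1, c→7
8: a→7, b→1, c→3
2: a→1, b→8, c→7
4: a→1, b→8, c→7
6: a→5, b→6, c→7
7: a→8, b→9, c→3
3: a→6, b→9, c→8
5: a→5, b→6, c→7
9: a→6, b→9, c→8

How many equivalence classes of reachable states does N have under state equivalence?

States {2} cannot be reached from the start state, so discard them.
Initial partition by acceptance: {3,9} | {1,4,5,6,7,8}.
Refine {1,4,5,6,7,8} on symbol b: members go to different blocks, giving {1,4,5,6,8} and {7}.
Split {1,4,5,6,8} by δ(·,a) → {1,4,5,6} and {8}.
Refine {1,4,5,6} on symbol b: members go to different blocks, giving {1,5,6} and {4}.
On input a, block {1,5,6} splits into {5,6} and {1}.
No further refinement is possible. Final partition (6 blocks): {3,9} | {5,6} | {7} | {8} | {4} | {1}.

6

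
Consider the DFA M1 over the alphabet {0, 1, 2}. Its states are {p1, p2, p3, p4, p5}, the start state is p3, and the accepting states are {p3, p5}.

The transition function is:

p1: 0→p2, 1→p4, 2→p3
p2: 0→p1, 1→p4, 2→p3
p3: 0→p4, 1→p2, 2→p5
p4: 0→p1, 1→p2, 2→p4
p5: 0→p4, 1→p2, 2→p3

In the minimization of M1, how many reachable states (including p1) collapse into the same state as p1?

Start with accepting vs non-accepting: {p3,p5} | {p1,p2,p4}.
On input 2, block {p1,p2,p4} splits into {p1,p2} and {p4}.
Stable partition: {p3,p5} | {p1,p2} | {p4} — 3 equivalence classes.
The equivalence class containing p1 is {p1,p2}, of size 2.

2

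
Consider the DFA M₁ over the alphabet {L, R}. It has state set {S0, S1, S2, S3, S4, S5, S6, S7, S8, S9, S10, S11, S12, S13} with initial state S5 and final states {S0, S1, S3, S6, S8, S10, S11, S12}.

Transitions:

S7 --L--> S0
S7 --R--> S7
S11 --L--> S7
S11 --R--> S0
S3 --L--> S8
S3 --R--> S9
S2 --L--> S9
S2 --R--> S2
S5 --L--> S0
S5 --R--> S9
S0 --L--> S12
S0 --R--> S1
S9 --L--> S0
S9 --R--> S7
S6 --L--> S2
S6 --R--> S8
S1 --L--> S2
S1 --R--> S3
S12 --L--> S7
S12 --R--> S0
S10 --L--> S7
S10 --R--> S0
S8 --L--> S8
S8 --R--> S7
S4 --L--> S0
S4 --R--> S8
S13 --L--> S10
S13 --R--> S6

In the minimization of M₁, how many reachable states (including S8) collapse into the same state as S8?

2

First remove the unreachable states {S4,S6,S10,S11,S13}; 9 states remain.
Start with accepting vs non-accepting: {S0,S1,S3,S8,S12} | {S2,S5,S7,S9}.
On input L, block {S0,S1,S3,S8,S12} splits into {S0,S3,S8} and {S1,S12}.
Split {S0,S3,S8} by δ(·,L) → {S3,S8} and {S0}.
Refine {S2,S5,S7,S9} on symbol L: members go to different blocks, giving {S5,S7,S9} and {S2}.
Refine {S1,S12} on symbol L: members go to different blocks, giving {S1} and {S12}.
Stable partition: {S3,S8} | {S5,S7,S9} | {S1} | {S0} | {S2} | {S12} — 6 equivalence classes.
State S8 belongs to the block {S3,S8}, which has 2 states.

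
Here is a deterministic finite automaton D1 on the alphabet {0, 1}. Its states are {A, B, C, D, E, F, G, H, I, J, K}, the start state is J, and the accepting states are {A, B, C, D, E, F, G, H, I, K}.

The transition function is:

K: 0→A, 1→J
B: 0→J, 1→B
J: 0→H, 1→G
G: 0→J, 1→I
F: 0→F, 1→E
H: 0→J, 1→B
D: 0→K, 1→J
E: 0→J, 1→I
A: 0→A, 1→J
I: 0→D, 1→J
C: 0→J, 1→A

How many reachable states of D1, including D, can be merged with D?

States {C,E,F} cannot be reached from the start state, so discard them.
P0 = {A,B,D,G,H,I,K} | {J}.
On input 0, block {A,B,D,G,H,I,K} splits into {A,D,I,K} and {B,G,H}.
On input 1, block {B,G,H} splits into {B,H} and {G}.
The partition is now stable with 4 blocks: {A,D,I,K} | {J} | {B,H} | {G}.
State D belongs to the block {A,D,I,K}, which has 4 states.

4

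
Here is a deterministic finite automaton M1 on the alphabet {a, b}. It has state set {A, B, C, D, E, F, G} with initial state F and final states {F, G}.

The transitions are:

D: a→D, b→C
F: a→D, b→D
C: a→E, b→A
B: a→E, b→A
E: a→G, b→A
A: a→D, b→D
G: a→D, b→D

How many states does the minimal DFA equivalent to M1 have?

5

First remove the unreachable states {B}; 6 states remain.
Start with accepting vs non-accepting: {F,G} | {A,C,D,E}.
Refine {A,C,D,E} on symbol a: members go to different blocks, giving {A,C,D} and {E}.
On input a, block {A,C,D} splits into {A,D} and {C}.
Split {A,D} by δ(·,b) → {A} and {D}.
Stable partition: {F,G} | {A} | {E} | {C} | {D} — 5 equivalence classes.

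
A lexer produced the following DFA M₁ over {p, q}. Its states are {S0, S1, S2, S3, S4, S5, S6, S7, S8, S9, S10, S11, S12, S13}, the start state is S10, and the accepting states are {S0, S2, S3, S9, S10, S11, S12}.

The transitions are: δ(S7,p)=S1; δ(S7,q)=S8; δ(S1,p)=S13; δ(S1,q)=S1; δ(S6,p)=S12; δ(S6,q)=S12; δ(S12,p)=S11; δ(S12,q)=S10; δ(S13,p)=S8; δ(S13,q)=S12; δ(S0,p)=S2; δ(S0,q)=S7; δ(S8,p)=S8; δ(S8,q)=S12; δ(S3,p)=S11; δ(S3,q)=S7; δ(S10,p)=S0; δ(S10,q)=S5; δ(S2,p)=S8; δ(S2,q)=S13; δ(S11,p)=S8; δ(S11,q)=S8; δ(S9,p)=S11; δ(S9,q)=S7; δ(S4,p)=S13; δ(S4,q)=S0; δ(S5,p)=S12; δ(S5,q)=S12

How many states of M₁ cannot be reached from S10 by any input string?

No path from S10 leads to S3, S4, S6, S9; the other 10 states are all reachable.

4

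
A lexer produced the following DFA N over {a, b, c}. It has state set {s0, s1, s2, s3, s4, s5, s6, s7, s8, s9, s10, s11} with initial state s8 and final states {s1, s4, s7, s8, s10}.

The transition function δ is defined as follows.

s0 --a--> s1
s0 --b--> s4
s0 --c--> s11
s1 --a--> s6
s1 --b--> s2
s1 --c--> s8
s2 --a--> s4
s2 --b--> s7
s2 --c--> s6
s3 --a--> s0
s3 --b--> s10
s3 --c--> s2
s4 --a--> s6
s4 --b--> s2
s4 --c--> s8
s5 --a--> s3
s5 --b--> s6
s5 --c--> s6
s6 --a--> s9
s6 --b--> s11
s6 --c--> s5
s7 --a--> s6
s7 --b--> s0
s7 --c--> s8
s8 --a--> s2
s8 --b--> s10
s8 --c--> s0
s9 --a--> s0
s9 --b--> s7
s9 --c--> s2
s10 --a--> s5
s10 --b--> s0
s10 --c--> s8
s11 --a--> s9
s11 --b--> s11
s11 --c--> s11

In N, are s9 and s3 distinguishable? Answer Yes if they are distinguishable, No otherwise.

Start with accepting vs non-accepting: {s1,s4,s7,s8,s10} | {s0,s2,s3,s5,s6,s9,s11}.
Refine {s1,s4,s7,s8,s10} on symbol b: members go to different blocks, giving {s1,s4,s7,s10} and {s8}.
On input a, block {s0,s2,s3,s5,s6,s9,s11} splits into {s3,s5,s6,s9,s11} and {s0,s2}.
Split {s3,s5,s6,s9,s11} by δ(·,a) → {s5,s6,s11} and {s3,s9}.
Stable partition: {s1,s4,s7,s10} | {s5,s6,s11} | {s8} | {s0,s2} | {s3,s9} — 5 equivalence classes.
s9 and s3 lie in the same block of the stable partition, so they are equivalent — no string distinguishes them.

No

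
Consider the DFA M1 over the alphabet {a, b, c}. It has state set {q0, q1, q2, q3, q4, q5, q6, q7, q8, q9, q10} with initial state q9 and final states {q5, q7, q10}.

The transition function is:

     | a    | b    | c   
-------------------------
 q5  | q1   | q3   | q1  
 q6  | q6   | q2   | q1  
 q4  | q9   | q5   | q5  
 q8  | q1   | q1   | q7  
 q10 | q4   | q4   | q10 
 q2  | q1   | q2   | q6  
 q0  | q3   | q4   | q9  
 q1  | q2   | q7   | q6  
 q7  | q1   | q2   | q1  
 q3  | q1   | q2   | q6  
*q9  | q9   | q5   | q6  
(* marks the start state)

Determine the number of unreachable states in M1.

4

Starting at q9 and following transitions, the reachable set is {q1, q2, q3, q5, q6, q7, q9}. That leaves q0, q4, q8, q10 unreachable — 4 in total.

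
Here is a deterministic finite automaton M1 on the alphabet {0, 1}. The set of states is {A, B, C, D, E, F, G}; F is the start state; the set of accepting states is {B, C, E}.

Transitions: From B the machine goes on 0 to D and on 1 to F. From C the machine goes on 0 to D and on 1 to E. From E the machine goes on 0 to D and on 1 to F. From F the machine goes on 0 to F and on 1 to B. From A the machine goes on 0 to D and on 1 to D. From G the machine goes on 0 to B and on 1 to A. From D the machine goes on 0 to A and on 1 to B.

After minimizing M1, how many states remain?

4

States {C,E,G} cannot be reached from the start state, so discard them.
Start with accepting vs non-accepting: {B} | {A,D,F}.
Split {A,D,F} by δ(·,1) → {D,F} and {A}.
Refine {D,F} on symbol 0: members go to different blocks, giving {D} and {F}.
The partition is now stable with 4 blocks: {B} | {D} | {A} | {F}.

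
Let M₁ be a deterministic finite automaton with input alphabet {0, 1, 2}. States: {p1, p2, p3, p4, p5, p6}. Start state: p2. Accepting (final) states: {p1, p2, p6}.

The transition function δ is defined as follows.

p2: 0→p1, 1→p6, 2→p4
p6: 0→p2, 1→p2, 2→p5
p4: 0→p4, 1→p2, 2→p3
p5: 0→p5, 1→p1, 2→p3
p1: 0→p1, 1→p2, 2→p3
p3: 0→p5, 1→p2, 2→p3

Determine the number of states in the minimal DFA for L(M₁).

2

All states are reachable from the start state.
P0 = {p1,p2,p6} | {p3,p4,p5}.
No further refinement is possible. Final partition (2 blocks): {p1,p2,p6} | {p3,p4,p5}.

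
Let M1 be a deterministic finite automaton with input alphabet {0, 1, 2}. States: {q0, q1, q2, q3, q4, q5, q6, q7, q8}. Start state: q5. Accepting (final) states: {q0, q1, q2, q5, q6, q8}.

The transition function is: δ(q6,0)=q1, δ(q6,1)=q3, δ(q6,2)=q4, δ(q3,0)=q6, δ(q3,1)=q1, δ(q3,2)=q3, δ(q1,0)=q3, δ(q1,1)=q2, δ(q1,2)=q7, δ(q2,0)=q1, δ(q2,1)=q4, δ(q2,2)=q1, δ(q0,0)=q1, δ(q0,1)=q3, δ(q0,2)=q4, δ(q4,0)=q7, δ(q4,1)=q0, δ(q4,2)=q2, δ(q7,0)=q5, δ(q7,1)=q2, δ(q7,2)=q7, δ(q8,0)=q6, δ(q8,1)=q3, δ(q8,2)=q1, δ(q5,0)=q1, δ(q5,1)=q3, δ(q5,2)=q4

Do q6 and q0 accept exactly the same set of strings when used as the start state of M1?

Yes

Reachable states from the start: {q0,q1,q2,q3,q4,q5,q6,q7}. Unreachable: {q8} — drop them.
P0 = {q0,q1,q2,q5,q6} | {q3,q4,q7}.
Refine {q0,q1,q2,q5,q6} on symbol 0: members go to different blocks, giving {q0,q2,q5,q6} and {q1}.
Refine {q0,q2,q5,q6} on symbol 2: members go to different blocks, giving {q0,q5,q6} and {q2}.
Refine {q3,q4,q7} on symbol 0: members go to different blocks, giving {q3,q7} and {q4}.
Refine {q3,q7} on symbol 1: members go to different blocks, giving {q3} and {q7}.
The partition is now stable with 6 blocks: {q0,q5,q6} | {q3} | {q1} | {q2} | {q4} | {q7}.
q6 and q0 lie in the same block of the stable partition, so they are equivalent — no string distinguishes them.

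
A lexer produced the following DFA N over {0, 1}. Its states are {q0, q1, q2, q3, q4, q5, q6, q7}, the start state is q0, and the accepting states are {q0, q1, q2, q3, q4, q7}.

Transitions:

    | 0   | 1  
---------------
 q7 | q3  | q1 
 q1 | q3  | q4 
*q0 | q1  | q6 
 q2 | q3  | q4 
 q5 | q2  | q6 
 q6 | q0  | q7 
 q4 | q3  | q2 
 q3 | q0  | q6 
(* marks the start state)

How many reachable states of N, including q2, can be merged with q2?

Reachable states from the start: {q0,q1,q2,q3,q4,q6,q7}. Unreachable: {q5} — drop them.
P0 = {q0,q1,q2,q3,q4,q7} | {q6}.
Refine {q0,q1,q2,q3,q4,q7} on symbol 1: members go to different blocks, giving {q1,q2,q4,q7} and {q0,q3}.
On input 0, block {q0,q3} splits into {q0} and {q3}.
The partition is now stable with 4 blocks: {q1,q2,q4,q7} | {q6} | {q0} | {q3}.
State q2 belongs to the block {q1,q2,q4,q7}, which has 4 states.

4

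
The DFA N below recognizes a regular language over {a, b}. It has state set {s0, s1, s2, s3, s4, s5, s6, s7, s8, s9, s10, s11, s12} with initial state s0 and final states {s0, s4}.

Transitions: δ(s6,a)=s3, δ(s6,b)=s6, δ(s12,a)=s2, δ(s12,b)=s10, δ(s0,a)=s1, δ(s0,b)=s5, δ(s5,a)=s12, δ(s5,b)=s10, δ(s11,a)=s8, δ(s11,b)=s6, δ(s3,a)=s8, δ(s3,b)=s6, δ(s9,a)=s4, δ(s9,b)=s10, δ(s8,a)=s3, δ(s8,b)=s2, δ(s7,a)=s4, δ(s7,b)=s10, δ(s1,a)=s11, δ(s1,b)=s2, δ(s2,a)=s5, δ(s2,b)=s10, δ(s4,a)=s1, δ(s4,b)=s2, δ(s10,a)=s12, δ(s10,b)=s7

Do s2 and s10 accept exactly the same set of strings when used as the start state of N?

States {s9} cannot be reached from the start state, so discard them.
P0 = {s0,s4} | {s1,s2,s3,s5,s6,s7,s8,s10,s11,s12}.
Refine {s1,s2,s3,s5,s6,s7,s8,s10,s11,s12} on symbol a: members go to different blocks, giving {s1,s2,s3,s5,s6,s8,s10,s11,s12} and {s7}.
Split {s1,s2,s3,s5,s6,s8,s10,s11,s12} by δ(·,b) → {s1,s2,s3,s5,s6,s8,s11,s12} and {s10}.
On input b, block {s1,s2,s3,s5,s6,s8,s11,s12} splits into {s1,s3,s6,s8,s11} and {s2,s5,s12}.
On input b, block {s1,s3,s6,s8,s11} splits into {s3,s6,s11} and {s1,s8}.
Split {s3,s6,s11} by δ(·,a) → {s3,s11} and {s6}.
The partition is now stable with 7 blocks: {s0,s4} | {s3,s11} | {s7} | {s10} | {s2,s5,s12} | {s1,s8} | {s6}.
s2 and s10 end up in different blocks, so they are distinguishable. For instance, the string 'ba' is accepted from only s10.

No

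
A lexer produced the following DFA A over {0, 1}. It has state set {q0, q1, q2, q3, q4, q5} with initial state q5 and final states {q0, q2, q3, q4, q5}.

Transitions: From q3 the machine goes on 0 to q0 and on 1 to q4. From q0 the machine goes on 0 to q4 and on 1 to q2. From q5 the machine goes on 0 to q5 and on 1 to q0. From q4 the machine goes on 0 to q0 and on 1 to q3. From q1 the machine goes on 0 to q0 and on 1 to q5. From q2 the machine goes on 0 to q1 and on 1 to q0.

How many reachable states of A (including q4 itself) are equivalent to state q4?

2

Initial partition by acceptance: {q0,q2,q3,q4,q5} | {q1}.
On input 0, block {q0,q2,q3,q4,q5} splits into {q0,q3,q4,q5} and {q2}.
On input 1, block {q0,q3,q4,q5} splits into {q3,q4,q5} and {q0}.
Split {q3,q4,q5} by δ(·,0) → {q3,q4} and {q5}.
The partition is now stable with 5 blocks: {q3,q4} | {q1} | {q2} | {q0} | {q5}.
The equivalence class containing q4 is {q3,q4}, of size 2.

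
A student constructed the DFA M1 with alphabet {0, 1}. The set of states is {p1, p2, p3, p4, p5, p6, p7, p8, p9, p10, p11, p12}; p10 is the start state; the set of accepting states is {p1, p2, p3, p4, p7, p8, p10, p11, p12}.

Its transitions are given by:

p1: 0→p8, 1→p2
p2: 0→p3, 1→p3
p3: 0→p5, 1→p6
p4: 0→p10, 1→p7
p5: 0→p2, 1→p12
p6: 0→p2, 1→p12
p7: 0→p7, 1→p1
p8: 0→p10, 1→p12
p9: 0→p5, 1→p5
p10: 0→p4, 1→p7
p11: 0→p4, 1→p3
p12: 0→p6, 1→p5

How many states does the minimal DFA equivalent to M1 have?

States {p9,p11} cannot be reached from the start state, so discard them.
Initial partition by acceptance: {p1,p2,p3,p4,p7,p8,p10,p12} | {p5,p6}.
Split {p1,p2,p3,p4,p7,p8,p10,p12} by δ(·,0) → {p1,p2,p4,p7,p8,p10} and {p3,p12}.
On input 0, block {p1,p2,p4,p7,p8,p10} splits into {p1,p4,p7,p8,p10} and {p2}.
Split {p1,p4,p7,p8,p10} by δ(·,1) → {p4,p7,p10} and {p1} and {p8}.
Refine {p4,p7,p10} on symbol 1: members go to different blocks, giving {p4,p10} and {p7}.
No further refinement is possible. Final partition (7 blocks): {p4,p10} | {p5,p6} | {p3,p12} | {p2} | {p1} | {p8} | {p7}.

7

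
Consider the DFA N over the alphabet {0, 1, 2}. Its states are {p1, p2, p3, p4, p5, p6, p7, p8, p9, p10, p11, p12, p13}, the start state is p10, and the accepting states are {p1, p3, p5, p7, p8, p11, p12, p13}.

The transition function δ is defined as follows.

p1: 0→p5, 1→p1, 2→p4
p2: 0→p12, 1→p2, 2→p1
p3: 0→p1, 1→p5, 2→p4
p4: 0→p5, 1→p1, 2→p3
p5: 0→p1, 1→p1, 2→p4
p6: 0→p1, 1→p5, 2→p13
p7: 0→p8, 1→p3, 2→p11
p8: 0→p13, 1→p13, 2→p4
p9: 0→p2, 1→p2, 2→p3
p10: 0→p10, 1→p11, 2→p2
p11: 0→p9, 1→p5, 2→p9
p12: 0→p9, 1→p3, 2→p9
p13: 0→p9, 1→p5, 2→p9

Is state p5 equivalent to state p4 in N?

No

Reachable states from the start: {p1,p2,p3,p4,p5,p9,p10,p11,p12}. Unreachable: {p6,p7,p8,p13} — drop them.
P0 = {p1,p3,p5,p11,p12} | {p2,p4,p9,p10}.
On input 0, block {p1,p3,p5,p11,p12} splits into {p1,p3,p5} and {p11,p12}.
Refine {p2,p4,p9,p10} on symbol 0: members go to different blocks, giving {p9,p10} and {p2} and {p4}.
Refine {p9,p10} on symbol 0: members go to different blocks, giving {p9} and {p10}.
No further refinement is possible. Final partition (6 blocks): {p1,p3,p5} | {p9} | {p11,p12} | {p2} | {p4} | {p10}.
p5 and p4 end up in different blocks, so they are distinguishable. For instance, the string 'ε' is accepted from only p5.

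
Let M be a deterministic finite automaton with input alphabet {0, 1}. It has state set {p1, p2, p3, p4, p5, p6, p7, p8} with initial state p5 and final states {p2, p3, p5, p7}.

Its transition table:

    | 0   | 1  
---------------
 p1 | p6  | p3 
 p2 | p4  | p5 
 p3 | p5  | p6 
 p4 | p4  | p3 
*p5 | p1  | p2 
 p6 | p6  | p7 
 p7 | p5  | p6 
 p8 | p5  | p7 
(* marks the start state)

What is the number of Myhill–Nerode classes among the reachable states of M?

3

Reachable states from the start: {p1,p2,p3,p4,p5,p6,p7}. Unreachable: {p8} — drop them.
Initial partition by acceptance: {p2,p3,p5,p7} | {p1,p4,p6}.
Refine {p2,p3,p5,p7} on symbol 0: members go to different blocks, giving {p2,p5} and {p3,p7}.
No further refinement is possible. Final partition (3 blocks): {p2,p5} | {p1,p4,p6} | {p3,p7}.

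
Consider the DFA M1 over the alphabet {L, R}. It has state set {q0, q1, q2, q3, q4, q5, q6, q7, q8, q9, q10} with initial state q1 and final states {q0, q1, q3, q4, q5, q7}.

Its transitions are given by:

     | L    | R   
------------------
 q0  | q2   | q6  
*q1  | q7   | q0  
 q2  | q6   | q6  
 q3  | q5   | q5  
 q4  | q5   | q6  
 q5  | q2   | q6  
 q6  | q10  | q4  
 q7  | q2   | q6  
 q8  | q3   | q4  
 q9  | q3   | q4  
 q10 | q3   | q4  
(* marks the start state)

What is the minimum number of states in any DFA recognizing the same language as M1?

Reachable states from the start: {q0,q1,q2,q3,q4,q5,q6,q7,q10}. Unreachable: {q8,q9} — drop them.
Start with accepting vs non-accepting: {q0,q1,q3,q4,q5,q7} | {q2,q6,q10}.
On input L, block {q0,q1,q3,q4,q5,q7} splits into {q0,q5,q7} and {q1,q3,q4}.
Split {q2,q6,q10} by δ(·,L) → {q2,q6} and {q10}.
Split {q2,q6} by δ(·,L) → {q2} and {q6}.
Split {q1,q3,q4} by δ(·,R) → {q1,q3} and {q4}.
No further refinement is possible. Final partition (6 blocks): {q0,q5,q7} | {q2} | {q1,q3} | {q10} | {q6} | {q4}.

6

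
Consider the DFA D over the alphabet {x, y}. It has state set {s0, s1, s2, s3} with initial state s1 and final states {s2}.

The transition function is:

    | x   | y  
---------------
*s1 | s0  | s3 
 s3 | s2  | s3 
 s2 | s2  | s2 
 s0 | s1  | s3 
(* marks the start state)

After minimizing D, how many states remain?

3

Initial partition by acceptance: {s2} | {s0,s1,s3}.
On input x, block {s0,s1,s3} splits into {s0,s1} and {s3}.
Stable partition: {s2} | {s0,s1} | {s3} — 3 equivalence classes.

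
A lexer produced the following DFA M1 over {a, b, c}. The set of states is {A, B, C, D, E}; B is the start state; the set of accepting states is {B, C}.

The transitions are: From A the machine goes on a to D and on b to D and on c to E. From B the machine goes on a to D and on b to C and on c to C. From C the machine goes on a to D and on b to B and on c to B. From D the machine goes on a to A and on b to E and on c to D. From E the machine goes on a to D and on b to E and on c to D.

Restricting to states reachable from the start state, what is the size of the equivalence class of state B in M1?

2

P0 = {B,C} | {A,D,E}.
The partition is now stable with 2 blocks: {B,C} | {A,D,E}.
State B belongs to the block {B,C}, which has 2 states.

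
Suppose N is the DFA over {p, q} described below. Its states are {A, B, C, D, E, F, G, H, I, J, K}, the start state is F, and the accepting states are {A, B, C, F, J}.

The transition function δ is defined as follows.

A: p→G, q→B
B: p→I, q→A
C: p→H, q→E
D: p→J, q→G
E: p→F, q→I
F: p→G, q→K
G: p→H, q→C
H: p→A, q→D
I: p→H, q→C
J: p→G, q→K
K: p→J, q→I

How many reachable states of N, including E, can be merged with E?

All states are reachable from the start state.
P0 = {A,B,C,F,J} | {D,E,G,H,I,K}.
On input q, block {A,B,C,F,J} splits into {C,F,J} and {A,B}.
Split {D,E,G,H,I,K} by δ(·,p) → {D,E,K} and {G,I} and {H}.
Split {C,F,J} by δ(·,p) → {F,J} and {C}.
Stable partition: {F,J} | {D,E,K} | {A,B} | {G,I} | {H} | {C} — 6 equivalence classes.
State E belongs to the block {D,E,K}, which has 3 states.

3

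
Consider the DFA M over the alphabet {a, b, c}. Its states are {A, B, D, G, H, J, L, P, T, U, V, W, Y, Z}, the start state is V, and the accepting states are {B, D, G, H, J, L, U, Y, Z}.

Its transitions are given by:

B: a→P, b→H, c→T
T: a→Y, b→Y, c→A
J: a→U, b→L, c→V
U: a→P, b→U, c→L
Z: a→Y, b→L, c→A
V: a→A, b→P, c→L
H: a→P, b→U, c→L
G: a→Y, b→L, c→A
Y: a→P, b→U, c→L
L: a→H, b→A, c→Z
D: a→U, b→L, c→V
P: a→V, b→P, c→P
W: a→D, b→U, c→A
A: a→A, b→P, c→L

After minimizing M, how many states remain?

5

First remove the unreachable states {B,D,G,J,T,W}; 8 states remain.
Start with accepting vs non-accepting: {H,L,U,Y,Z} | {A,P,V}.
On input a, block {H,L,U,Y,Z} splits into {H,U,Y} and {L,Z}.
Refine {A,P,V} on symbol c: members go to different blocks, giving {A,V} and {P}.
Split {L,Z} by δ(·,b) → {L} and {Z}.
Stable partition: {H,U,Y} | {A,V} | {L} | {P} | {Z} — 5 equivalence classes.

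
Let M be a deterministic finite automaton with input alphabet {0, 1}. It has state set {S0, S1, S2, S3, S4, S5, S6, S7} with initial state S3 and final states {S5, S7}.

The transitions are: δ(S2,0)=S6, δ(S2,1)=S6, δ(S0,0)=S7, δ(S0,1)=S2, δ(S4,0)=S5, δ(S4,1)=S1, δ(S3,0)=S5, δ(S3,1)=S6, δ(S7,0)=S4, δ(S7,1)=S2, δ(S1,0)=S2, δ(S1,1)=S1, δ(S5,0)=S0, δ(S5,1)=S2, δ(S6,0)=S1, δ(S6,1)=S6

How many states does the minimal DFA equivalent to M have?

Every state is reachable, so we keep all 8.
P0 = {S5,S7} | {S0,S1,S2,S3,S4,S6}.
Split {S0,S1,S2,S3,S4,S6} by δ(·,0) → {S0,S3,S4} and {S1,S2,S6}.
Stable partition: {S5,S7} | {S0,S3,S4} | {S1,S2,S6} — 3 equivalence classes.

3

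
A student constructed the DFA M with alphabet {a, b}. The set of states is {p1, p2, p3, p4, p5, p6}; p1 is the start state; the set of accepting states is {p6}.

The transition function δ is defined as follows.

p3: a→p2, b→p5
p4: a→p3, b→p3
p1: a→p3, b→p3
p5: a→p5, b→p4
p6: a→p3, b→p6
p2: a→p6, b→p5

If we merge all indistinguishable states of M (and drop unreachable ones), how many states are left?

All states are reachable from the start state.
P0 = {p6} | {p1,p2,p3,p4,p5}.
Split {p1,p2,p3,p4,p5} by δ(·,a) → {p1,p3,p4,p5} and {p2}.
Split {p1,p3,p4,p5} by δ(·,a) → {p1,p4,p5} and {p3}.
Refine {p1,p4,p5} on symbol a: members go to different blocks, giving {p1,p4} and {p5}.
The partition is now stable with 5 blocks: {p6} | {p1,p4} | {p2} | {p3} | {p5}.

5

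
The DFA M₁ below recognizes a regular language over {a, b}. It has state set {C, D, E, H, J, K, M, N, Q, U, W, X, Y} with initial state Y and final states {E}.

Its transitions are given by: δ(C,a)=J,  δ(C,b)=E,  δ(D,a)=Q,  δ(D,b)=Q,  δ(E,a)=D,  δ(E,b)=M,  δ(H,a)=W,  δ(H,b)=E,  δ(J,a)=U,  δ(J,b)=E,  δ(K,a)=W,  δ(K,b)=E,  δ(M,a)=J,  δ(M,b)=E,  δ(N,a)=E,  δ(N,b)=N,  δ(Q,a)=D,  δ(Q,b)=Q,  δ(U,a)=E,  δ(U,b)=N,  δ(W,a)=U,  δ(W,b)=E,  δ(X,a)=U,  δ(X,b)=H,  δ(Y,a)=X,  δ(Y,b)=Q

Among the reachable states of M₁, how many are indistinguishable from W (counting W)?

States {C,K} cannot be reached from the start state, so discard them.
P0 = {E} | {D,H,J,M,N,Q,U,W,X,Y}.
Refine {D,H,J,M,N,Q,U,W,X,Y} on symbol a: members go to different blocks, giving {D,H,J,M,Q,W,X,Y} and {N,U}.
Refine {D,H,J,M,Q,W,X,Y} on symbol a: members go to different blocks, giving {D,H,M,Q,Y} and {J,W,X}.
Split {D,H,M,Q,Y} by δ(·,a) → {H,M,Y} and {D,Q}.
On input b, block {H,M,Y} splits into {H,M} and {Y}.
Refine {J,W,X} on symbol b: members go to different blocks, giving {J,W} and {X}.
Stable partition: {E} | {H,M} | {N,U} | {J,W} | {D,Q} | {Y} | {X} — 7 equivalence classes.
The equivalence class containing W is {J,W}, of size 2.

2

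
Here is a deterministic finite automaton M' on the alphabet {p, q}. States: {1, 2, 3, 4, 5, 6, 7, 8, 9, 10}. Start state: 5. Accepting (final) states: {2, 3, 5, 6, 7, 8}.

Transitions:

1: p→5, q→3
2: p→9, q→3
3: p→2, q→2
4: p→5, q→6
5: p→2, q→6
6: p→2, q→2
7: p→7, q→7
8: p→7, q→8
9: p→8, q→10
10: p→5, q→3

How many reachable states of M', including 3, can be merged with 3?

States {1,4} cannot be reached from the start state, so discard them.
P0 = {2,3,5,6,7,8} | {9,10}.
Split {2,3,5,6,7,8} by δ(·,p) → {3,5,6,7,8} and {2}.
Split {3,5,6,7,8} by δ(·,p) → {3,5,6} and {7,8}.
Refine {3,5,6} on symbol q: members go to different blocks, giving {3,6} and {5}.
Split {9,10} by δ(·,p) → {9} and {10}.
The partition is now stable with 6 blocks: {3,6} | {9} | {2} | {7,8} | {5} | {10}.
The equivalence class containing 3 is {3,6}, of size 2.

2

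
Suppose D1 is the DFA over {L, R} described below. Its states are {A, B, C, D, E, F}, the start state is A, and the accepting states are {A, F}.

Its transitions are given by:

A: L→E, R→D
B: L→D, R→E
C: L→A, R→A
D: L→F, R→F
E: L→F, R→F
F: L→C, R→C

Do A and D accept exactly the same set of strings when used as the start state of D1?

No

Reachable states from the start: {A,C,D,E,F}. Unreachable: {B} — drop them.
P0 = {A,F} | {C,D,E}.
The partition is now stable with 2 blocks: {A,F} | {C,D,E}.
A and D end up in different blocks, so they are distinguishable. For instance, the string 'ε' is accepted from only A.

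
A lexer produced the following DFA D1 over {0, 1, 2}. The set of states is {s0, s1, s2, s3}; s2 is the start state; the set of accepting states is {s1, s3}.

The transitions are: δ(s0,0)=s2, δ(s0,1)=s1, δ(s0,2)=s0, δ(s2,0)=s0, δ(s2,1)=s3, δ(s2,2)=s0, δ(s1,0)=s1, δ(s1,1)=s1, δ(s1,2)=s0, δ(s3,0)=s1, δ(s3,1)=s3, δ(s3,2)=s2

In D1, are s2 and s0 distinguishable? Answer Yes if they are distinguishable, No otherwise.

Every state is reachable, so we keep all 4.
Start with accepting vs non-accepting: {s1,s3} | {s0,s2}.
The partition is now stable with 2 blocks: {s1,s3} | {s0,s2}.
s2 and s0 lie in the same block of the stable partition, so they are equivalent — no string distinguishes them.

No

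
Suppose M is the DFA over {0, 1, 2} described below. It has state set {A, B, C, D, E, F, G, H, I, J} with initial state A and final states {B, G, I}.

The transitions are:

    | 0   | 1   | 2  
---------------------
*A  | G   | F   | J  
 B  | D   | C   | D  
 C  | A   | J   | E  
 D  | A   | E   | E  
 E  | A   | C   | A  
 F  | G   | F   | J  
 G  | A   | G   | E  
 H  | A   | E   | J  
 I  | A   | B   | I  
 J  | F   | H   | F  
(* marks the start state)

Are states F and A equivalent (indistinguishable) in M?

Reachable states from the start: {A,C,E,F,G,H,J}. Unreachable: {B,D,I} — drop them.
P0 = {G} | {A,C,E,F,H,J}.
Refine {A,C,E,F,H,J} on symbol 0: members go to different blocks, giving {C,E,H,J} and {A,F}.
Split {C,E,H,J} by δ(·,2) → {C,H} and {E,J}.
No further refinement is possible. Final partition (4 blocks): {G} | {C,H} | {A,F} | {E,J}.
F and A lie in the same block of the stable partition, so they are equivalent — no string distinguishes them.

Yes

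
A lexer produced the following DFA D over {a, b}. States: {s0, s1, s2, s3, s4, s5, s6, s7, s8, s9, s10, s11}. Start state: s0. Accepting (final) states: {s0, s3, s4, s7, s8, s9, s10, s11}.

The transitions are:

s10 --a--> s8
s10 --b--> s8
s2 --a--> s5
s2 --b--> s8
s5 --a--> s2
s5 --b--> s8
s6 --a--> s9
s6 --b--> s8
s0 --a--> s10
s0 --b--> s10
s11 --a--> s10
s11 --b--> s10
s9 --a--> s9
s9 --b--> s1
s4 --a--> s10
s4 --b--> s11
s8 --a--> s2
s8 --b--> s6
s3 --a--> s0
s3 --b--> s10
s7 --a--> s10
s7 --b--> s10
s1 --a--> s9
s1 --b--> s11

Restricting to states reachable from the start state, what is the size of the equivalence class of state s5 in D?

2

Reachable states from the start: {s0,s1,s2,s5,s6,s8,s9,s10,s11}. Unreachable: {s3,s4,s7} — drop them.
Initial partition by acceptance: {s0,s8,s9,s10,s11} | {s1,s2,s5,s6}.
Refine {s0,s8,s9,s10,s11} on symbol a: members go to different blocks, giving {s0,s9,s10,s11} and {s8}.
On input a, block {s0,s9,s10,s11} splits into {s0,s9,s11} and {s10}.
Refine {s0,s9,s11} on symbol a: members go to different blocks, giving {s0,s11} and {s9}.
On input a, block {s1,s2,s5,s6} splits into {s1,s6} and {s2,s5}.
Split {s1,s6} by δ(·,b) → {s1} and {s6}.
Stable partition: {s0,s11} | {s1} | {s8} | {s10} | {s9} | {s2,s5} | {s6} — 7 equivalence classes.
The equivalence class containing s5 is {s2,s5}, of size 2.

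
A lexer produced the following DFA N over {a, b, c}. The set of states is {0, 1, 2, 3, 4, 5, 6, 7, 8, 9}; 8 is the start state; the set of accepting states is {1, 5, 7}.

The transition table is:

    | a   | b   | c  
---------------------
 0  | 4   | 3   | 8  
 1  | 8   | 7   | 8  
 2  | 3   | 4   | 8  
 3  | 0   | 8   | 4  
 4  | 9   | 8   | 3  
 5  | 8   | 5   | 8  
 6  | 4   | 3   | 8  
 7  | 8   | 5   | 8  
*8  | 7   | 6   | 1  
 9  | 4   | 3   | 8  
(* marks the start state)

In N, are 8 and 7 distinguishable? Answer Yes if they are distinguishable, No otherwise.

Yes

States {2} cannot be reached from the start state, so discard them.
Start with accepting vs non-accepting: {1,5,7} | {0,3,4,6,8,9}.
On input a, block {0,3,4,6,8,9} splits into {0,3,4,6,9} and {8}.
Split {0,3,4,6,9} by δ(·,b) → {0,6,9} and {3,4}.
The partition is now stable with 4 blocks: {1,5,7} | {0,6,9} | {8} | {3,4}.
8 and 7 end up in different blocks, so they are distinguishable. For instance, the string 'ε' is accepted from only 7.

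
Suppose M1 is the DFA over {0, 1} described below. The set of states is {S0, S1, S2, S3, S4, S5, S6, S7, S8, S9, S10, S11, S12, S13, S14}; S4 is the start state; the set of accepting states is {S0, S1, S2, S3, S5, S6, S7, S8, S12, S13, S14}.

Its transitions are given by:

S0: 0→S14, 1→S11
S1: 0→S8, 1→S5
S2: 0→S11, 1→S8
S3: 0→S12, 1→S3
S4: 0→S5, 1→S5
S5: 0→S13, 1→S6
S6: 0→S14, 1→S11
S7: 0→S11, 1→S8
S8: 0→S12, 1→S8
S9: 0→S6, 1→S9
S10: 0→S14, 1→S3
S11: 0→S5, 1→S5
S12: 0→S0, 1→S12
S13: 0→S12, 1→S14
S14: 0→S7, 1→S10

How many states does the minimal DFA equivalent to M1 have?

States {S1,S2,S9} cannot be reached from the start state, so discard them.
Initial partition by acceptance: {S0,S3,S5,S6,S7,S8,S12,S13,S14} | {S4,S10,S11}.
On input 0, block {S0,S3,S5,S6,S7,S8,S12,S13,S14} splits into {S0,S3,S5,S6,S8,S12,S13,S14} and {S7}.
Refine {S0,S3,S5,S6,S8,S12,S13,S14} on symbol 0: members go to different blocks, giving {S0,S3,S5,S6,S8,S12,S13} and {S14}.
Refine {S0,S3,S5,S6,S8,S12,S13} on symbol 0: members go to different blocks, giving {S3,S5,S8,S12,S13} and {S0,S6}.
Refine {S3,S5,S8,S12,S13} on symbol 0: members go to different blocks, giving {S3,S5,S8,S13} and {S12}.
Split {S3,S5,S8,S13} by δ(·,0) → {S3,S8,S13} and {S5}.
On input 1, block {S3,S8,S13} splits into {S3,S8} and {S13}.
Split {S4,S10,S11} by δ(·,0) → {S4,S11} and {S10}.
No further refinement is possible. Final partition (9 blocks): {S3,S8} | {S4,S11} | {S7} | {S14} | {S0,S6} | {S12} | {S5} | {S13} | {S10}.

9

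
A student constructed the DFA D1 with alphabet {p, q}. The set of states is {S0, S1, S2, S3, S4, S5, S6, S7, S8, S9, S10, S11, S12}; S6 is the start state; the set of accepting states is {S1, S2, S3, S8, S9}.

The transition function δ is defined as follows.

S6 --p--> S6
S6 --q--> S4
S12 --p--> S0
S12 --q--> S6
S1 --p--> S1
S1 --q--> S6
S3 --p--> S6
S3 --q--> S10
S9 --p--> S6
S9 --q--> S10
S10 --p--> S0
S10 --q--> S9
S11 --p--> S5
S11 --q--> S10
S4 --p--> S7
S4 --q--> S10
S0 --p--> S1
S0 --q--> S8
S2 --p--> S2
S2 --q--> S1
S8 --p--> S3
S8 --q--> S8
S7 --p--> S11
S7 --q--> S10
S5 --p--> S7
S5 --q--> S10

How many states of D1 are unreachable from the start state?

2

No path from S6 leads to S2, S12; the other 11 states are all reachable.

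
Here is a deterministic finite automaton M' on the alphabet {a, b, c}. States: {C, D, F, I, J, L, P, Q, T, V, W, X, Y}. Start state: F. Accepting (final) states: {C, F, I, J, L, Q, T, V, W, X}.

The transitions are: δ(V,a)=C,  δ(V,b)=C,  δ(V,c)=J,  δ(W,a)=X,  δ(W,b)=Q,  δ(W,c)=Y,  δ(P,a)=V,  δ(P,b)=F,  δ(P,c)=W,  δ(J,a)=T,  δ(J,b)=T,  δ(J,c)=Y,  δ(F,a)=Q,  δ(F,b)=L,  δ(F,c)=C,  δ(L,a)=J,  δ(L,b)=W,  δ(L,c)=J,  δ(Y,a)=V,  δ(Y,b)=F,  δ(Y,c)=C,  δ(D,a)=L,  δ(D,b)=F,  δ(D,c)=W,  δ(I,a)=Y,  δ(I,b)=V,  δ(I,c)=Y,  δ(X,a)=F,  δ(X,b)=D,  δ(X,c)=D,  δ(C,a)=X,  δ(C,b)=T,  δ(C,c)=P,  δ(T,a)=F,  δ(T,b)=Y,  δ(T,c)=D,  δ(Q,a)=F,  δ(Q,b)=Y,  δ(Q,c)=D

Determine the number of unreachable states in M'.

1

BFS from F reaches {C, D, F, J, L, P, Q, T, V, W, X, Y}; the 1 state(s) I are never visited.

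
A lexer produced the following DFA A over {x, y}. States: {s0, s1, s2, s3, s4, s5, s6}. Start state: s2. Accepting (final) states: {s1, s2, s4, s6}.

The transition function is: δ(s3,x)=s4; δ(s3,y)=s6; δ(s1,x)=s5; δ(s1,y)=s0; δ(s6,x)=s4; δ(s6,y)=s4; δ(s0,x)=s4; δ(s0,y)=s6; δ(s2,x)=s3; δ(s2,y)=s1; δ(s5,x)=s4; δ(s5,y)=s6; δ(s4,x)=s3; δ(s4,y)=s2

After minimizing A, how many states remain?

5

Every state is reachable, so we keep all 7.
Start with accepting vs non-accepting: {s1,s2,s4,s6} | {s0,s3,s5}.
Refine {s1,s2,s4,s6} on symbol x: members go to different blocks, giving {s1,s2,s4} and {s6}.
Split {s1,s2,s4} by δ(·,y) → {s2,s4} and {s1}.
On input y, block {s2,s4} splits into {s2} and {s4}.
Stable partition: {s2} | {s0,s3,s5} | {s6} | {s1} | {s4} — 5 equivalence classes.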